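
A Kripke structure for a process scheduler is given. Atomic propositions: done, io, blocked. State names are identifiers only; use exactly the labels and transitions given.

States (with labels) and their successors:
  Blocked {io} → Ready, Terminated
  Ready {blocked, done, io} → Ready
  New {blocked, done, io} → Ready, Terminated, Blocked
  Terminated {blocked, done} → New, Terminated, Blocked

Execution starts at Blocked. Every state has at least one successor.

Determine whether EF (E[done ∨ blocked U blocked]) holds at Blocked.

States satisfying E[done ∨ blocked U blocked]: {Ready, New, Terminated}.
States satisfying EF (E[done ∨ blocked U blocked]): {Blocked, Ready, New, Terminated}.
Some path from Blocked reaches a state where E[done ∨ blocked U blocked] holds.
Blocked ∈ Sat(EF (E[done ∨ blocked U blocked])).

Satisfied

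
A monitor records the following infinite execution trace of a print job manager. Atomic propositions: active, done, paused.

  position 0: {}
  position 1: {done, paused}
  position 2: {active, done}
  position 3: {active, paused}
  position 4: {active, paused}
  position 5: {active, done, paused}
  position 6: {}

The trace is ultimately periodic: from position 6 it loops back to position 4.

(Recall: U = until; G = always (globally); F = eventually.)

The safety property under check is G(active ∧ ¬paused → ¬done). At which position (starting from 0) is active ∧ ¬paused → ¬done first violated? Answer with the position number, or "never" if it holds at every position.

Check active ∧ ¬paused → ¬done at each position in order: 0 ✓, 1 ✓.
At position 2 the labels are {active, done}, so active ∧ ¬paused → ¬done is false there. This is the first violation.

2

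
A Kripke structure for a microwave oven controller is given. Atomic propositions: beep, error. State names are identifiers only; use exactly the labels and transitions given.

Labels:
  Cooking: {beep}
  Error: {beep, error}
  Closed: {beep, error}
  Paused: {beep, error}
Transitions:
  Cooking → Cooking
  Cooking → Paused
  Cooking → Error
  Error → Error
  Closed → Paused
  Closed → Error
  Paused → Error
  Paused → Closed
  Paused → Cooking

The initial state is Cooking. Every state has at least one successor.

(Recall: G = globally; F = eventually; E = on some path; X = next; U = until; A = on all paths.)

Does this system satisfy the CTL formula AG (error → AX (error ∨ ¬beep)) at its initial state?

No

States satisfying error → AX (error ∨ ¬beep): {Cooking, Error, Closed}.
States satisfying AG (error → AX (error ∨ ¬beep)): {Error}.
Paused is reachable from Cooking and violates error → AX (error ∨ ¬beep), so AG fails at Cooking.
Cooking ∉ Sat(AG (error → AX (error ∨ ¬beep))).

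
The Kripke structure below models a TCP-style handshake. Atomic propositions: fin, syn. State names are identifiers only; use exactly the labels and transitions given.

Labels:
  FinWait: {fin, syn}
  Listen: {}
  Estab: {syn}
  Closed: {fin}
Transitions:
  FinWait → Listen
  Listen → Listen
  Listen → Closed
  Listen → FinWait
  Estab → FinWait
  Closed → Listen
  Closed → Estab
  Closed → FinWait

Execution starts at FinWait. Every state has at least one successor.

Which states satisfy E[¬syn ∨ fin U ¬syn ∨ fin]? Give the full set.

{FinWait, Listen, Closed}

States satisfying ¬syn ∨ fin: {FinWait, Listen, Closed}.
States satisfying E[¬syn ∨ fin U ¬syn ∨ fin]: {FinWait, Listen, Closed}.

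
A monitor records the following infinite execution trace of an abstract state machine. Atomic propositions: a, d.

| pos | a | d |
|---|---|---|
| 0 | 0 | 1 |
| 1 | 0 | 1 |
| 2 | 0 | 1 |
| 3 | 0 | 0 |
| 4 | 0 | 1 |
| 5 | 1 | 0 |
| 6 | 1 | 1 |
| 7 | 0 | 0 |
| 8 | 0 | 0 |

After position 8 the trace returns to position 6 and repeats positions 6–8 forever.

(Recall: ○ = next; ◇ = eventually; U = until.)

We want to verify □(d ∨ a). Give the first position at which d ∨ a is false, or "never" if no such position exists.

Check d ∨ a at each position in order: 0 ✓, 1 ✓, 2 ✓.
At position 3 the labels are {}, so d ∨ a is false there. This is the first violation.

3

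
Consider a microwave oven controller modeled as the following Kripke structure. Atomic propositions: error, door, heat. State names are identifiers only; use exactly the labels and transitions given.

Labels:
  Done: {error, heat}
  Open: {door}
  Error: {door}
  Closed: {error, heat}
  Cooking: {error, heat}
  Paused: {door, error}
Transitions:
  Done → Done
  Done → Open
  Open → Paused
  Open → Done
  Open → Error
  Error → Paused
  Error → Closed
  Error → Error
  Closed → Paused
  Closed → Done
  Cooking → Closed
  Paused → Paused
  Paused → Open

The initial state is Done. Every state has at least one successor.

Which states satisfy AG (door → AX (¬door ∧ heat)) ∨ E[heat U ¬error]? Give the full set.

{Done, Open, Error, Closed, Cooking}

States satisfying door → AX (¬door ∧ heat): {Done, Closed, Cooking}.
States satisfying AG (door → AX (¬door ∧ heat)): ∅.
States satisfying heat: {Done, Closed, Cooking}.
States satisfying ¬error: {Open, Error}.
States satisfying E[heat U ¬error]: {Done, Open, Error, Closed, Cooking}.
States satisfying AG (door → AX (¬door ∧ heat)) ∨ E[heat U ¬error]: {Done, Open, Error, Closed, Cooking}.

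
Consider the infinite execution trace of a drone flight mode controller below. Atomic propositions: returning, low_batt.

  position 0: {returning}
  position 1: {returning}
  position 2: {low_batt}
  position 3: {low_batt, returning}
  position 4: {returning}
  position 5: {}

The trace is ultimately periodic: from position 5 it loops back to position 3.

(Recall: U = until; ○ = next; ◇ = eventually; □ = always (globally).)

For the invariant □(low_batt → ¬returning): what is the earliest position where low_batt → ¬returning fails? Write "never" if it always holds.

3

Check low_batt → ¬returning at each position in order: 0 ✓, 1 ✓, 2 ✓.
At position 3 the labels are {low_batt, returning}, so low_batt → ¬returning is false there. This is the first violation.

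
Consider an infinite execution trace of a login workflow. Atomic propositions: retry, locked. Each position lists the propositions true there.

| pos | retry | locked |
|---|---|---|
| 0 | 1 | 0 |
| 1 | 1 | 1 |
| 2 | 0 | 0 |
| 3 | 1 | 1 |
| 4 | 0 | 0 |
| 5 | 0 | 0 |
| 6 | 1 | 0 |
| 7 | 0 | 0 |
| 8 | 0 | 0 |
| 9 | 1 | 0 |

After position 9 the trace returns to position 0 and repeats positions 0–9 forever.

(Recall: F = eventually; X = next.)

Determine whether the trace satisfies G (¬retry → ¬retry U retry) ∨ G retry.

¬retry → ¬retry U retry holds at every position 0..9, and those are all positions ever visited, so G (¬retry → ¬retry U retry) holds.
Positions where ¬retry holds: 2, 4, 5, 7, 8.
Check ¬retry U retry at each: 2→ok, 4→ok, 5→ok, 7→ok, 8→ok.
retry must hold at every position from 0 onward. It fails at position 2, so G retry is false.
At position 0: G (¬retry → ¬retry U retry) is true; G retry is false; so G (¬retry → ¬retry U retry) ∨ G retry is true.

Holds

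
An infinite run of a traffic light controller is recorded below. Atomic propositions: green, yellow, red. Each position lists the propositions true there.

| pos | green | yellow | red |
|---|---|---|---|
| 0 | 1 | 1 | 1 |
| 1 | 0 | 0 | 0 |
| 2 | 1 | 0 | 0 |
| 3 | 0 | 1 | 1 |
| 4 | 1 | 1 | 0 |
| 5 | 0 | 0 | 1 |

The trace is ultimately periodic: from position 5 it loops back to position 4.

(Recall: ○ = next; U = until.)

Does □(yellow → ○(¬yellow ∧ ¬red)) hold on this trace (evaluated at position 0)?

Violated

yellow → ○(¬yellow ∧ ¬red) must hold at every position from 0 onward. It fails at position 3, so □(yellow → ○(¬yellow ∧ ¬red)) is false.
Positions where yellow holds: 0, 3, 4.
Check ○(¬yellow ∧ ¬red) at each: 0→ok, 3→fails, 4→fails.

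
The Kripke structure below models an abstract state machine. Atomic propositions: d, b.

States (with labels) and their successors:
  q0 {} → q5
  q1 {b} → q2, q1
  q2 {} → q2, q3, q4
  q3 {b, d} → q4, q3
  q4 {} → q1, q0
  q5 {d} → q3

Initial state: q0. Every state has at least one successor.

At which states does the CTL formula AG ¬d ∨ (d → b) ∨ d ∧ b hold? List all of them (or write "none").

{q0, q1, q2, q3, q4}

States satisfying ¬d: {q0, q1, q2, q4}.
States satisfying AG ¬d: ∅.
States satisfying d → b: {q0, q1, q2, q3, q4}.
States satisfying d ∧ b: {q3}.
States satisfying (d → b) ∨ d ∧ b: {q0, q1, q2, q3, q4}.
States satisfying AG ¬d ∨ (d → b) ∨ d ∧ b: {q0, q1, q2, q3, q4}.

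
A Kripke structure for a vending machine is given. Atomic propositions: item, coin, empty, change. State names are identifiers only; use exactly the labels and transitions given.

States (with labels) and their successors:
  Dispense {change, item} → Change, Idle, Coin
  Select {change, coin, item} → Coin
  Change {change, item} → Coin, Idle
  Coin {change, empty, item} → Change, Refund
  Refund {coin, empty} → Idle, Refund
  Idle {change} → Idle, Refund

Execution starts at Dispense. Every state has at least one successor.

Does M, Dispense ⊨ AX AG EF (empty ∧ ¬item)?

Yes

States satisfying AG EF (empty ∧ ¬item): {Dispense, Select, Change, Coin, Refund, Idle}.
States satisfying AX AG EF (empty ∧ ¬item): {Dispense, Select, Change, Coin, Refund, Idle}.
Dispense ∈ Sat(AX AG EF (empty ∧ ¬item)).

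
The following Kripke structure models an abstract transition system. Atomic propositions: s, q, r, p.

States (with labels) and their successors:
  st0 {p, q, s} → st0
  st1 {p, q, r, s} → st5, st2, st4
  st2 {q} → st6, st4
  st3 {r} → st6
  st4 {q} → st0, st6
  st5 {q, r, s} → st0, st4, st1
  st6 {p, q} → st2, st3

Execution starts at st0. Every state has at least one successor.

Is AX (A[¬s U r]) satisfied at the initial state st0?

No

States satisfying A[¬s U r]: {st1, st3, st5}.
States satisfying AX (A[¬s U r]): ∅.
st0 ∉ Sat(AX (A[¬s U r])).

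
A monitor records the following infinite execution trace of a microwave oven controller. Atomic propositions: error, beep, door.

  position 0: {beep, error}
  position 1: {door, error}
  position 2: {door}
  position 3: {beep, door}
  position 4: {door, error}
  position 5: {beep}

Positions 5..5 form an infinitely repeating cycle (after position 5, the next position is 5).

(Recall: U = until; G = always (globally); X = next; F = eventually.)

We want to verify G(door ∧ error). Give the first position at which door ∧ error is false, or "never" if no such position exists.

0

At position 0 the labels are {beep, error}, so door ∧ error is false there. This is the first violation.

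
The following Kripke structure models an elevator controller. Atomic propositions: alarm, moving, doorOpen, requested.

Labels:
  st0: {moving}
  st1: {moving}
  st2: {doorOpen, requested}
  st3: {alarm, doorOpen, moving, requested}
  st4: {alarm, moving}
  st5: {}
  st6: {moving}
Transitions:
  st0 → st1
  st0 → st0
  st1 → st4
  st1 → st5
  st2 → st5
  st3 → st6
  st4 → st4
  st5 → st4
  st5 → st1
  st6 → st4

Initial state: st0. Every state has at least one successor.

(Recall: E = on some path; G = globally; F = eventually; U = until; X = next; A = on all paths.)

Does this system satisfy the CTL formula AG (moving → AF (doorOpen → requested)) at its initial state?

Satisfied

States satisfying moving → AF (doorOpen → requested): {st0, st1, st2, st3, st4, st5, st6}.
States satisfying AG (moving → AF (doorOpen → requested)): {st0, st1, st2, st3, st4, st5, st6}.
Every state reachable from st0 satisfies moving → AF (doorOpen → requested).
st0 ∈ Sat(AG (moving → AF (doorOpen → requested))).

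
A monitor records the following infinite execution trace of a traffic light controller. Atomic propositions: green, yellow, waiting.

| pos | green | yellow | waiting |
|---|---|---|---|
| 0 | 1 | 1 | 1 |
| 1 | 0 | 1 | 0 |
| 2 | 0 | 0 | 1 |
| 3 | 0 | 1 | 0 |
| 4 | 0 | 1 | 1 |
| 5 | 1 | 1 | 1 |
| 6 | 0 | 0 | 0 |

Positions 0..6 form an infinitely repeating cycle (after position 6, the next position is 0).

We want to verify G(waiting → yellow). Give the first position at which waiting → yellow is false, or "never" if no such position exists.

2

Check waiting → yellow at each position in order: 0 ✓, 1 ✓.
At position 2 the labels are {waiting}, so waiting → yellow is false there. This is the first violation.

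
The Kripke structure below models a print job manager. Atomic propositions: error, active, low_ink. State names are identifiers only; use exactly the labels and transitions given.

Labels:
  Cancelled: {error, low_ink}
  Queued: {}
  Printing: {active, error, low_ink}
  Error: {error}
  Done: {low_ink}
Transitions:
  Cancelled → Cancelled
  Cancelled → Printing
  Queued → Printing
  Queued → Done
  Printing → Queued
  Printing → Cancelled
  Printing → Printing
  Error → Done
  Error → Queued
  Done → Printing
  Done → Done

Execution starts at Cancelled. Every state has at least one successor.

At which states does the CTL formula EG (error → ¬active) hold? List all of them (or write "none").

States satisfying error → ¬active: {Cancelled, Queued, Error, Done}.
States satisfying EG (error → ¬active): {Cancelled, Queued, Error, Done}.

{Cancelled, Queued, Error, Done}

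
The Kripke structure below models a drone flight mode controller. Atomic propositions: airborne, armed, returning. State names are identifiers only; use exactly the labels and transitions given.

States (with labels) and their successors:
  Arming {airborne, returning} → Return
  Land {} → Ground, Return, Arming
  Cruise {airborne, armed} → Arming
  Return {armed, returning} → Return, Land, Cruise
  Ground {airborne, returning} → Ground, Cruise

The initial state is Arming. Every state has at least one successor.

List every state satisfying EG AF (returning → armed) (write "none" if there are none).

States satisfying AF (returning → armed): {Arming, Land, Cruise, Return}.
States satisfying EG AF (returning → armed): {Arming, Land, Cruise, Return}.

{Arming, Land, Cruise, Return}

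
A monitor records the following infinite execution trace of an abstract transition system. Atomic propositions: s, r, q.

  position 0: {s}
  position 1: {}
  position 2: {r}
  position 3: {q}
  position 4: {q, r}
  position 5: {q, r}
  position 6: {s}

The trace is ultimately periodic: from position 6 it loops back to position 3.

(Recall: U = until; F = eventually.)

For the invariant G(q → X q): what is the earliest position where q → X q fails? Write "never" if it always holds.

Check q → X q at each position in order: 0 ✓, 1 ✓, 2 ✓, 3 ✓, 4 ✓.
At position 5 the labels are {q, r} and the next position 6 has {s}, so q → X q is false there. This is the first violation.

5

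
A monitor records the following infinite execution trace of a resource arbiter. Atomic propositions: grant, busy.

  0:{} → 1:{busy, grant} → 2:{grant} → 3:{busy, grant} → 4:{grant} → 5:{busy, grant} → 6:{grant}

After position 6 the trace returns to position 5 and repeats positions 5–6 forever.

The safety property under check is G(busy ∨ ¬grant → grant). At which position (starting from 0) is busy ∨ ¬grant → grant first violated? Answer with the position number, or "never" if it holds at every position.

At position 0 the labels are {}, so busy ∨ ¬grant → grant is false there. This is the first violation.

0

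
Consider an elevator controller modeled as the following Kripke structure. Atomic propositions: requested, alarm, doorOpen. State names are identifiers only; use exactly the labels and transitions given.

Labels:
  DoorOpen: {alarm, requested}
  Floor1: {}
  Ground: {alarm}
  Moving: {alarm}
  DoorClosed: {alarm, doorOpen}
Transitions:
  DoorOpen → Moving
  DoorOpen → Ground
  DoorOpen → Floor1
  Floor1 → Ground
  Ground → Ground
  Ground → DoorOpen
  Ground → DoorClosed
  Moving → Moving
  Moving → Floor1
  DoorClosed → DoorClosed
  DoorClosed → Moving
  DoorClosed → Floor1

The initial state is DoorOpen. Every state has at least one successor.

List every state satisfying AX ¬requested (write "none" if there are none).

{DoorOpen, Floor1, Moving, DoorClosed}

States satisfying ¬requested: {Floor1, Ground, Moving, DoorClosed}.
States satisfying AX ¬requested: {DoorOpen, Floor1, Moving, DoorClosed}.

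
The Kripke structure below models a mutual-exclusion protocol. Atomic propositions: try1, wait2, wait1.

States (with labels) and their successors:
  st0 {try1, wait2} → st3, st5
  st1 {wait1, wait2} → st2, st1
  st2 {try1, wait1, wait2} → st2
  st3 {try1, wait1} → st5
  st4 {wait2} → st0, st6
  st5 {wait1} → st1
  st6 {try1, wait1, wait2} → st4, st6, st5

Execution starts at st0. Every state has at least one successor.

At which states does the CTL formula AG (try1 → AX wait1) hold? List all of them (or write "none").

States satisfying try1 → AX wait1: {st0, st1, st2, st3, st4, st5}.
States satisfying AG (try1 → AX wait1): {st0, st1, st2, st3, st5}.

{st0, st1, st2, st3, st5}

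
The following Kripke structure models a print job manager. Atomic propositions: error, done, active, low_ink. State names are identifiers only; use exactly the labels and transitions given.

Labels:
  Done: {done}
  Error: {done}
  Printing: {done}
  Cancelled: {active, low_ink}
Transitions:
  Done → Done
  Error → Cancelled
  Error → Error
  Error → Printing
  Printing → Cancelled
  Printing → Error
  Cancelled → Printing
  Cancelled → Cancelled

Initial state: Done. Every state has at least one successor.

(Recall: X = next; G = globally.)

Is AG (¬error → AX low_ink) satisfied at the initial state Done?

States satisfying ¬error → AX low_ink: ∅.
States satisfying AG (¬error → AX low_ink): ∅.
Done is reachable from Done and violates ¬error → AX low_ink, so AG fails at Done.
Done ∉ Sat(AG (¬error → AX low_ink)).

Does not hold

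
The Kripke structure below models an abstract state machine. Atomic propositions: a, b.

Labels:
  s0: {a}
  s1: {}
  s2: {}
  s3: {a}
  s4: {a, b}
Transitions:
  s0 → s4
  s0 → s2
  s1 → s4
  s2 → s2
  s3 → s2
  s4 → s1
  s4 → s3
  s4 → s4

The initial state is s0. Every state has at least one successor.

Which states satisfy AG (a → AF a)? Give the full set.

States satisfying a → AF a: {s0, s1, s2, s3, s4}.
States satisfying AG (a → AF a): {s0, s1, s2, s3, s4}.

{s0, s1, s2, s3, s4}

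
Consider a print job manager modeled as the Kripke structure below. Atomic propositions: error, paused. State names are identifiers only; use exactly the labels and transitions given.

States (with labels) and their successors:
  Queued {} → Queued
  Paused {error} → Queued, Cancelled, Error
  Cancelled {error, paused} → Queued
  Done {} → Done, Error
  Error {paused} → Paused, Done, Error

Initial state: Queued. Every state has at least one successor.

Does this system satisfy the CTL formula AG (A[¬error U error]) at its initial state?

States satisfying A[¬error U error]: {Paused, Cancelled}.
States satisfying AG (A[¬error U error]): ∅.
Queued is reachable from Queued and violates A[¬error U error], so AG fails at Queued.
Queued ∉ Sat(AG (A[¬error U error])).

Does not hold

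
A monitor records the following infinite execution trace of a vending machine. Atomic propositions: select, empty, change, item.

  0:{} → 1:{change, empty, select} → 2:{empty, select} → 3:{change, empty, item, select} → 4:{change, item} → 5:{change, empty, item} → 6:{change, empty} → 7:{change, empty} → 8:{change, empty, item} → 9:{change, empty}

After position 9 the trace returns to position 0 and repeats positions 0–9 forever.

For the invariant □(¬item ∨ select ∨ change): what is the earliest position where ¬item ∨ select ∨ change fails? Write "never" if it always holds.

never

¬item ∨ select ∨ change holds at every position 0..9, and those are all the positions the trace ever visits, so the invariant □(¬item ∨ select ∨ change) is never violated.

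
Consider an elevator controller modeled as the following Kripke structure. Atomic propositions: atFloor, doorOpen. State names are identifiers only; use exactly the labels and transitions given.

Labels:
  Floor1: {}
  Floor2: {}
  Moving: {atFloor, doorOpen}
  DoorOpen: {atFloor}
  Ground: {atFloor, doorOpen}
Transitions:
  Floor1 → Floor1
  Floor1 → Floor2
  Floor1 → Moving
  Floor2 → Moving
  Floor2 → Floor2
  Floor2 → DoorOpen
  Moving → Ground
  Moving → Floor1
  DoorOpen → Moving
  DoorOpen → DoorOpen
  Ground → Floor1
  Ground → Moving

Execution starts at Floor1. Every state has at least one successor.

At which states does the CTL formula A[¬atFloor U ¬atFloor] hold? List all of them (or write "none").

States satisfying ¬atFloor: {Floor1, Floor2}.
States satisfying A[¬atFloor U ¬atFloor]: {Floor1, Floor2}.

{Floor1, Floor2}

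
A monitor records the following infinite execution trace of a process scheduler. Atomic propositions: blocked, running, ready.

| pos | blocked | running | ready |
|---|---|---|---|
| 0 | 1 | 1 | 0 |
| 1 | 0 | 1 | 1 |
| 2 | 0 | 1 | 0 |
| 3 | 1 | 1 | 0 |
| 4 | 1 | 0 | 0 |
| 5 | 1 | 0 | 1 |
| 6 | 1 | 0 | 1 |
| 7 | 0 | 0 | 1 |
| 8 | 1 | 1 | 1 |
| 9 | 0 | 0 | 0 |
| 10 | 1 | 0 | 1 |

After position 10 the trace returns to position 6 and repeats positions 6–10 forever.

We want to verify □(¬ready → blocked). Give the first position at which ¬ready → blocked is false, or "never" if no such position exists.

Check ¬ready → blocked at each position in order: 0 ✓, 1 ✓.
At position 2 the labels are {running}, so ¬ready → blocked is false there. This is the first violation.

2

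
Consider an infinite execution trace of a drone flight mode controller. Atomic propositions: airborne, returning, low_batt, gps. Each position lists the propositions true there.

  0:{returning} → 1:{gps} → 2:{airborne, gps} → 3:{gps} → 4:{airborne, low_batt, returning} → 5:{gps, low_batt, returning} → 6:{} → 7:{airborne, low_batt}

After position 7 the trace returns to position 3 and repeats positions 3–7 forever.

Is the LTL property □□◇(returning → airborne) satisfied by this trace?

Yes

□◇(returning → airborne) holds at every position 0..7, and those are all positions ever visited, so □□◇(returning → airborne) holds.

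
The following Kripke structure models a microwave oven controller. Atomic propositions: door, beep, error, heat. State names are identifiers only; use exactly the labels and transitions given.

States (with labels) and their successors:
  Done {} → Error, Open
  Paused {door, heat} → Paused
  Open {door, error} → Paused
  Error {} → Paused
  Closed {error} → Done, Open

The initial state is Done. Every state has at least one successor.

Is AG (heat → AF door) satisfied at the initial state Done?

Yes

States satisfying heat → AF door: {Done, Paused, Open, Error, Closed}.
States satisfying AG (heat → AF door): {Done, Paused, Open, Error, Closed}.
Every state reachable from Done satisfies heat → AF door.
Done ∈ Sat(AG (heat → AF door)).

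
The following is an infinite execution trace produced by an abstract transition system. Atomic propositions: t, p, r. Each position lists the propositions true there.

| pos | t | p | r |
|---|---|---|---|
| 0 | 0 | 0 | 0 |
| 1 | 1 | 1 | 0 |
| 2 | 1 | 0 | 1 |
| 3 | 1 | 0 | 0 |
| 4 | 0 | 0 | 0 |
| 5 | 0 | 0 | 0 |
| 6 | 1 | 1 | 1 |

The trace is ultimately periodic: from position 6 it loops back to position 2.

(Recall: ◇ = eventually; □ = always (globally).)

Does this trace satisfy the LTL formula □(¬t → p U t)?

¬t → p U t must hold at every position from 0 onward. It fails at position 0, so □(¬t → p U t) is false.
Positions where ¬t holds: 0, 4, 5.
Check p U t at each: 0→fails, 4→fails, 5→fails.

Violated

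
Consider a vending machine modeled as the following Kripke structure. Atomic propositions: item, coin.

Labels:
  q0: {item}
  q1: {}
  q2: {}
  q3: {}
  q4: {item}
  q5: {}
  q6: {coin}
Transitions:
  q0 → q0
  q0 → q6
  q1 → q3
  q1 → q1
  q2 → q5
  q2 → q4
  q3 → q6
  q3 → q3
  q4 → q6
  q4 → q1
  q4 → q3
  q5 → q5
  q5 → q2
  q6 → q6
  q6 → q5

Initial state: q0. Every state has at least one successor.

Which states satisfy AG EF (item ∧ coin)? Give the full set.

none

States satisfying EF (item ∧ coin): ∅.
States satisfying AG EF (item ∧ coin): ∅.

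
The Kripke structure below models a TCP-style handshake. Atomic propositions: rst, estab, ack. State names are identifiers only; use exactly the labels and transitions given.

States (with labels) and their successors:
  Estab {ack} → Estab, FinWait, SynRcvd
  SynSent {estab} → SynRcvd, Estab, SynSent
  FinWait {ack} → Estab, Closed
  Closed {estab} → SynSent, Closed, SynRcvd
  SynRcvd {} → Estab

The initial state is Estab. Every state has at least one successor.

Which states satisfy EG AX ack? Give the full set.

States satisfying AX ack: {SynRcvd}.
States satisfying EG AX ack: ∅.

none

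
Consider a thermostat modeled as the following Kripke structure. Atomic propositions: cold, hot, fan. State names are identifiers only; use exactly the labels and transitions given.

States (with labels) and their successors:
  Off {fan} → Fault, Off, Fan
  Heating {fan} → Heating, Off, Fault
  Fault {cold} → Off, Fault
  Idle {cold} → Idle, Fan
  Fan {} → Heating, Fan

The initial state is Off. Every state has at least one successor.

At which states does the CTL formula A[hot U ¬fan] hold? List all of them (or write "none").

States satisfying hot: ∅.
States satisfying ¬fan: {Fault, Idle, Fan}.
States satisfying A[hot U ¬fan]: {Fault, Idle, Fan}.

{Fault, Idle, Fan}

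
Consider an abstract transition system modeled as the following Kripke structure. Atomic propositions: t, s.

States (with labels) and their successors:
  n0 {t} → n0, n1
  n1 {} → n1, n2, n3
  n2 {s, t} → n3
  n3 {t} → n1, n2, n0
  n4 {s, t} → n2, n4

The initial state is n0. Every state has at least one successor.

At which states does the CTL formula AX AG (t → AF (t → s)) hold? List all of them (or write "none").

none

States satisfying AG (t → AF (t → s)): ∅.
States satisfying AX AG (t → AF (t → s)): ∅.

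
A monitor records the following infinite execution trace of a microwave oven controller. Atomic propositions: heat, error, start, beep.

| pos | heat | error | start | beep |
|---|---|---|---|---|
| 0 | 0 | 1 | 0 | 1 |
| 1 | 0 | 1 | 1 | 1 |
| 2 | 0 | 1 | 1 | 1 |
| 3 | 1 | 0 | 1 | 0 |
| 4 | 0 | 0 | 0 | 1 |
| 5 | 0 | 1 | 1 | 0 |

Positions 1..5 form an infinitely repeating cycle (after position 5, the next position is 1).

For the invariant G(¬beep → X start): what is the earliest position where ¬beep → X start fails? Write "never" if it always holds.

Check ¬beep → X start at each position in order: 0 ✓, 1 ✓, 2 ✓.
At position 3 the labels are {heat, start} and the next position 4 has {beep}, so ¬beep → X start is false there. This is the first violation.

3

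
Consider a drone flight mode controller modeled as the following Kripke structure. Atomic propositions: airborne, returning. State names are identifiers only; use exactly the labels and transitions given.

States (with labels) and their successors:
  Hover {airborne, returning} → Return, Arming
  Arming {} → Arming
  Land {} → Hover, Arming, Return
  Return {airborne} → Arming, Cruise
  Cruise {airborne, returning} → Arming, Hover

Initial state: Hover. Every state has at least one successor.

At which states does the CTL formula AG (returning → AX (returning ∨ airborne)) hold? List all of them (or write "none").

States satisfying returning → AX (returning ∨ airborne): {Arming, Land, Return}.
States satisfying AG (returning → AX (returning ∨ airborne)): {Arming}.

{Arming}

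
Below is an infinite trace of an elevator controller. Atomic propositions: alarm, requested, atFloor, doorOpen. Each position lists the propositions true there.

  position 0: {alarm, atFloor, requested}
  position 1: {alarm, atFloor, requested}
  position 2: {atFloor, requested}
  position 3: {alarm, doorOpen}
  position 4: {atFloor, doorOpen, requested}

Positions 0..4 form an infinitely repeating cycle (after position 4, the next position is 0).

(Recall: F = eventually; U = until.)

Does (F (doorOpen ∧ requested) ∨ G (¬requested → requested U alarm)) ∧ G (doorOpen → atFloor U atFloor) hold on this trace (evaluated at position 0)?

doorOpen → atFloor U atFloor must hold at every position from 0 onward. It fails at position 3, so G (doorOpen → atFloor U atFloor) is false.
Positions where doorOpen holds: 3, 4.
Check atFloor U atFloor at each: 3→fails, 4→ok.
At position 0: F (doorOpen ∧ requested) ∨ G (¬requested → requested U alarm) is true; G (doorOpen → atFloor U atFloor) is false; so (F (doorOpen ∧ requested) ∨ G (¬requested → requested U alarm)) ∧ G (doorOpen → atFloor U atFloor) is false.

No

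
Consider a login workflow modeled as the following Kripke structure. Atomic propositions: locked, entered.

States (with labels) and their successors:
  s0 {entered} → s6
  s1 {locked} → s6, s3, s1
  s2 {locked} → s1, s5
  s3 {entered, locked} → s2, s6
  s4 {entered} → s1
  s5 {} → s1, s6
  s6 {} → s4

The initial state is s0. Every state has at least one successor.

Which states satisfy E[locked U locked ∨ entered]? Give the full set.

{s0, s1, s2, s3, s4}

States satisfying locked: {s1, s2, s3}.
States satisfying locked ∨ entered: {s0, s1, s2, s3, s4}.
States satisfying E[locked U locked ∨ entered]: {s0, s1, s2, s3, s4}.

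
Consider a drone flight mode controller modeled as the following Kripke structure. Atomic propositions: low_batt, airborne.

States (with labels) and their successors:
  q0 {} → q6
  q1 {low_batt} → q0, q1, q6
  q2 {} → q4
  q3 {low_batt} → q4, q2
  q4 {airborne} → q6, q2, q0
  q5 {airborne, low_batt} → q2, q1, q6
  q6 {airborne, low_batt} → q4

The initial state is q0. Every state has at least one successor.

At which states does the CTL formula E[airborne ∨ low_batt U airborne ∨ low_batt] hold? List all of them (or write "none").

{q1, q3, q4, q5, q6}

States satisfying airborne ∨ low_batt: {q1, q3, q4, q5, q6}.
States satisfying E[airborne ∨ low_batt U airborne ∨ low_batt]: {q1, q3, q4, q5, q6}.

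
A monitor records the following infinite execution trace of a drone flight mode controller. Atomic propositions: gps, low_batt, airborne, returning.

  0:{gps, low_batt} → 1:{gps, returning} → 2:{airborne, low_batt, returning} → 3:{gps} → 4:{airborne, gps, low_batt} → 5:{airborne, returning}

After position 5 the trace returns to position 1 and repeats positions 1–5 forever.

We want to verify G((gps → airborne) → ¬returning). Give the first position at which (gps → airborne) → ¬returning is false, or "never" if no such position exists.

2

Check (gps → airborne) → ¬returning at each position in order: 0 ✓, 1 ✓.
At position 2 the labels are {airborne, low_batt, returning}, so (gps → airborne) → ¬returning is false there. This is the first violation.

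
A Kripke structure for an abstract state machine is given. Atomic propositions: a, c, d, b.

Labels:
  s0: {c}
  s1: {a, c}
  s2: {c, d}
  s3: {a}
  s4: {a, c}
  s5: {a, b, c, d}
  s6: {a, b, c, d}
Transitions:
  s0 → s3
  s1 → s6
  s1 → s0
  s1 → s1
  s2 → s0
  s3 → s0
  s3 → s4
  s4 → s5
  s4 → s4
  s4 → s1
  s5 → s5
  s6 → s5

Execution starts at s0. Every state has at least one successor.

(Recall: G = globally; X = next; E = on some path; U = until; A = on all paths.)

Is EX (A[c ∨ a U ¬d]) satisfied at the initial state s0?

States satisfying A[c ∨ a U ¬d]: {s0, s1, s2, s3, s4}.
States satisfying EX (A[c ∨ a U ¬d]): {s0, s1, s2, s3, s4}.
s0 ∈ Sat(EX (A[c ∨ a U ¬d])).

Holds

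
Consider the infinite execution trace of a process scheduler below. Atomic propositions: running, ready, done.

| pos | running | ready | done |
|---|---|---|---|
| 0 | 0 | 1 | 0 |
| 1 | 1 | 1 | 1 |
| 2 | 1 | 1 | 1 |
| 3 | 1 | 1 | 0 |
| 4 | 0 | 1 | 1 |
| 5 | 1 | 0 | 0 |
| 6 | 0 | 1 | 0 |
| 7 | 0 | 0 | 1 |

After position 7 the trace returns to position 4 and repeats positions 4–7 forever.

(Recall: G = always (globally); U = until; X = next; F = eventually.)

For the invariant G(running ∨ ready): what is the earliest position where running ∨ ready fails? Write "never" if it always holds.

Check running ∨ ready at each position in order: 0 ✓, 1 ✓, 2 ✓, 3 ✓, 4 ✓, 5 ✓, 6 ✓.
At position 7 the labels are {done}, so running ∨ ready is false there. This is the first violation.

7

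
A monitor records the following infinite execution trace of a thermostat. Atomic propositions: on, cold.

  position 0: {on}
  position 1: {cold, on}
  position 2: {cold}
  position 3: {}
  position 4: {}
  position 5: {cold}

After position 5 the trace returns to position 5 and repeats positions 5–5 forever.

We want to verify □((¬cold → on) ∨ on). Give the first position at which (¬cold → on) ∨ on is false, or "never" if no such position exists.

3

Check (¬cold → on) ∨ on at each position in order: 0 ✓, 1 ✓, 2 ✓.
At position 3 the labels are {}, so (¬cold → on) ∨ on is false there. This is the first violation.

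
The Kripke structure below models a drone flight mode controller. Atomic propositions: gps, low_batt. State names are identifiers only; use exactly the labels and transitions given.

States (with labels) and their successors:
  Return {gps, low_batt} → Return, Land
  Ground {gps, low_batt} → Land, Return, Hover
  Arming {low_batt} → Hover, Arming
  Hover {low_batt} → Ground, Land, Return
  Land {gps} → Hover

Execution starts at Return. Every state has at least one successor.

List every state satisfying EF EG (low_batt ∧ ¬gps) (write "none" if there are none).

{Arming}

States satisfying EG (low_batt ∧ ¬gps): {Arming}.
States satisfying EF EG (low_batt ∧ ¬gps): {Arming}.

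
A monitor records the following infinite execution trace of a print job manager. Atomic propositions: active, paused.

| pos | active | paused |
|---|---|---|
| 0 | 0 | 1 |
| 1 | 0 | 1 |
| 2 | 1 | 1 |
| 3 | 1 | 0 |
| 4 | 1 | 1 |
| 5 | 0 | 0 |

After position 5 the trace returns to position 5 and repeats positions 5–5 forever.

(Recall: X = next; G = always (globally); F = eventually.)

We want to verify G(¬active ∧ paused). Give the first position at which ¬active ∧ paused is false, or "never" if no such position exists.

Check ¬active ∧ paused at each position in order: 0 ✓, 1 ✓.
At position 2 the labels are {active, paused}, so ¬active ∧ paused is false there. This is the first violation.

2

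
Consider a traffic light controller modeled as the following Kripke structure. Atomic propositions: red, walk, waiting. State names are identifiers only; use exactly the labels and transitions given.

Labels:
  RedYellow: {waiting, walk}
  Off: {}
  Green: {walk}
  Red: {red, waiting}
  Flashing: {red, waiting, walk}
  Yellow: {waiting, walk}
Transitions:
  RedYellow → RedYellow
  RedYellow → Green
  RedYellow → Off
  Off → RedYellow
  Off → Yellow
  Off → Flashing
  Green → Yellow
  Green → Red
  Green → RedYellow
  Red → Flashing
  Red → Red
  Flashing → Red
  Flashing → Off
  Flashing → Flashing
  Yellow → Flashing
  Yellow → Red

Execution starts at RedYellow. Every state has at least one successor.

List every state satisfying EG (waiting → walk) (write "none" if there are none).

States satisfying waiting → walk: {RedYellow, Off, Green, Flashing, Yellow}.
States satisfying EG (waiting → walk): {RedYellow, Off, Green, Flashing, Yellow}.

{RedYellow, Off, Green, Flashing, Yellow}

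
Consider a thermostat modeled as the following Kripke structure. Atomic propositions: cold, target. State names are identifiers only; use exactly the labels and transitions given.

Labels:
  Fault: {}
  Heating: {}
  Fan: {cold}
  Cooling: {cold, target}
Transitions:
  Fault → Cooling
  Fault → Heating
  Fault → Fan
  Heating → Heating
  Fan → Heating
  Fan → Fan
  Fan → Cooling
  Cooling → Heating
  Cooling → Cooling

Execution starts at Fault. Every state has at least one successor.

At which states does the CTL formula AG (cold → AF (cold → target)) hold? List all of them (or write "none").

States satisfying cold → AF (cold → target): {Fault, Heating, Cooling}.
States satisfying AG (cold → AF (cold → target)): {Heating, Cooling}.

{Heating, Cooling}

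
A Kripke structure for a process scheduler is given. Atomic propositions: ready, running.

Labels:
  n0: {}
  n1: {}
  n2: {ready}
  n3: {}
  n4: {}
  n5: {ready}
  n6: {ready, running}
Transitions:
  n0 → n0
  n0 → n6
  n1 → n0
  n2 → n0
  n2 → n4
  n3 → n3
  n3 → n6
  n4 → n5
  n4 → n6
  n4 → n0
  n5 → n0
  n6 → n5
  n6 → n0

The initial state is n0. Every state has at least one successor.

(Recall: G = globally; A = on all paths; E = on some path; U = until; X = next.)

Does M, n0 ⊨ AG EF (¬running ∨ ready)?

States satisfying EF (¬running ∨ ready): {n0, n1, n2, n3, n4, n5, n6}.
States satisfying AG EF (¬running ∨ ready): {n0, n1, n2, n3, n4, n5, n6}.
Every state reachable from n0 satisfies EF (¬running ∨ ready).
n0 ∈ Sat(AG EF (¬running ∨ ready)).

Holds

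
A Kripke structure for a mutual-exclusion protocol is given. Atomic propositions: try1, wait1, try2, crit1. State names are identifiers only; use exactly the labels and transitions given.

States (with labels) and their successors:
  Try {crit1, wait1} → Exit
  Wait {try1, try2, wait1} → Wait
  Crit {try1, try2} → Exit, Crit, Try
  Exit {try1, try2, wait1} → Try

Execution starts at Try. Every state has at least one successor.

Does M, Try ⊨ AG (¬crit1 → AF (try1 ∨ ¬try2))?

Yes

States satisfying ¬crit1 → AF (try1 ∨ ¬try2): {Try, Wait, Crit, Exit}.
States satisfying AG (¬crit1 → AF (try1 ∨ ¬try2)): {Try, Wait, Crit, Exit}.
Every state reachable from Try satisfies ¬crit1 → AF (try1 ∨ ¬try2).
Try ∈ Sat(AG (¬crit1 → AF (try1 ∨ ¬try2))).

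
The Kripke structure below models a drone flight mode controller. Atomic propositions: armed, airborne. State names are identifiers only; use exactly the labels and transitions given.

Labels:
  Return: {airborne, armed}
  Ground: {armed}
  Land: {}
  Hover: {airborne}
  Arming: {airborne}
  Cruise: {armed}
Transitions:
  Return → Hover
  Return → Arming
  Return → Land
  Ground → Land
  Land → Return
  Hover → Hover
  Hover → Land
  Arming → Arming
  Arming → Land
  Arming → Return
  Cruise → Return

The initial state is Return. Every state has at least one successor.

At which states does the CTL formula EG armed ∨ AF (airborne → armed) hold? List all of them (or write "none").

States satisfying armed: {Return, Ground, Cruise}.
States satisfying EG armed: ∅.
States satisfying airborne → armed: {Return, Ground, Land, Cruise}.
States satisfying AF (airborne → armed): {Return, Ground, Land, Cruise}.
States satisfying EG armed ∨ AF (airborne → armed): {Return, Ground, Land, Cruise}.

{Return, Ground, Land, Cruise}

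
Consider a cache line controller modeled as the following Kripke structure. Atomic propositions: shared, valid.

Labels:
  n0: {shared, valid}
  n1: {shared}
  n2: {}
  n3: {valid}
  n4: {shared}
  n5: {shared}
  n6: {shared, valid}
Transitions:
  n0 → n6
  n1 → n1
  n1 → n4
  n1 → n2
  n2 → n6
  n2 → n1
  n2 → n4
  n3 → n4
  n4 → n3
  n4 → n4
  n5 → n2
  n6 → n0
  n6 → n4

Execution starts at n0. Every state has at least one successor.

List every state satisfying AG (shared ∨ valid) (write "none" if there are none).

States satisfying shared ∨ valid: {n0, n1, n3, n4, n5, n6}.
States satisfying AG (shared ∨ valid): {n0, n3, n4, n6}.

{n0, n3, n4, n6}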